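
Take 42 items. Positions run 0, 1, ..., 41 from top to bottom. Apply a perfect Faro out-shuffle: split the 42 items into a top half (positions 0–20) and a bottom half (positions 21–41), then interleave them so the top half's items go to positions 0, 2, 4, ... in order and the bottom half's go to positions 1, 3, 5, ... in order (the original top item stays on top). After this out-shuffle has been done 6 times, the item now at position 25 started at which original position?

10

Work backwards from position 25, undoing one out-shuffle at a time:
25 ← 33 ← 37 ← 39 ← 40 ← 20 ← 10
So the item now at position 25 started at position 10.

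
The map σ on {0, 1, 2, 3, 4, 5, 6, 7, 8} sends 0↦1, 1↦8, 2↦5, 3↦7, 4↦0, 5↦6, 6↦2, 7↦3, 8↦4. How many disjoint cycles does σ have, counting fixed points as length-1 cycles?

3

Cycle decomposition: (0 1 8 4) (2 5 6) (3 7).
3 cycles.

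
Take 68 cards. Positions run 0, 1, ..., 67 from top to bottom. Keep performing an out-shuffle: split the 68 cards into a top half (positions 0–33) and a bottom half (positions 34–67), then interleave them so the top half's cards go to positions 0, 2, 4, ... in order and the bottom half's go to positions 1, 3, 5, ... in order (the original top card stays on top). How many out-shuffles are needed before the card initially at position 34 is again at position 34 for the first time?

66

Follow position 34 under repeated out-shuffles:
34 → 1 → 2 → 4 → 8 → 16 → 32 → 64 → ... → 34 (length 66)
It first returns after 66 out-shuffles.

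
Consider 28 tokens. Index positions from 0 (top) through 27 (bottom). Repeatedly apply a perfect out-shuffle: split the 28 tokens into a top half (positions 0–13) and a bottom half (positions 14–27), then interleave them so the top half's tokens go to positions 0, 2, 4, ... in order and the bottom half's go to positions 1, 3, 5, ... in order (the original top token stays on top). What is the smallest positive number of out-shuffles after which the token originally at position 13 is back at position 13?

18

Follow position 13 under repeated out-shuffles:
13 → 26 → 25 → 23 → 19 → 11 → 22 → 17 → 7 → 14 → 1 → 2 → 4 → 8 → 16 → 5 → 10 → 20 → 13
It first returns after 18 out-shuffles.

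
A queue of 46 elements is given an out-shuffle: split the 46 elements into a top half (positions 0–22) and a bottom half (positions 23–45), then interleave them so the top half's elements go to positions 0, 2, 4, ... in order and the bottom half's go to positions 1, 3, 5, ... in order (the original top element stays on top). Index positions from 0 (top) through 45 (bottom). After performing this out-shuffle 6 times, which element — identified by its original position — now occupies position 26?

44

Work backwards from position 26, undoing one out-shuffle at a time:
26 ← 13 ← 29 ← 37 ← 41 ← 43 ← 44
So the element now at position 26 started at position 44.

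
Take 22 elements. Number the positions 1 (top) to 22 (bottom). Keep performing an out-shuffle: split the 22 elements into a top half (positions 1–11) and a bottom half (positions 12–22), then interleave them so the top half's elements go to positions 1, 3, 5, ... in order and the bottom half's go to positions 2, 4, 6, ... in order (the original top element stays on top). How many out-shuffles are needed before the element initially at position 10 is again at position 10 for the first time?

3

Follow position 10 under repeated out-shuffles:
10 → 19 → 16 → 10
It first returns after 3 out-shuffles.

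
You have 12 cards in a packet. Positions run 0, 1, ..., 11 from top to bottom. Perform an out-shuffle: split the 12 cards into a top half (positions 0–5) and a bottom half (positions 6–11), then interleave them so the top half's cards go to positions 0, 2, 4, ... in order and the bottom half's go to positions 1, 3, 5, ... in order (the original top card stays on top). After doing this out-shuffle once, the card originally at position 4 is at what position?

Track the card's position through each out-shuffle:
4 → 8

8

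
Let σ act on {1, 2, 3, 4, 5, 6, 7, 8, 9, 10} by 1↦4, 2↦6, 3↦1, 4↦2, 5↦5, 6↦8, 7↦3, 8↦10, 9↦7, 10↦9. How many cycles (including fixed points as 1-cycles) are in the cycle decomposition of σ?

Cycle decomposition: (1 4 2 6 8 10 9 7 3) (5).
2 cycles.

2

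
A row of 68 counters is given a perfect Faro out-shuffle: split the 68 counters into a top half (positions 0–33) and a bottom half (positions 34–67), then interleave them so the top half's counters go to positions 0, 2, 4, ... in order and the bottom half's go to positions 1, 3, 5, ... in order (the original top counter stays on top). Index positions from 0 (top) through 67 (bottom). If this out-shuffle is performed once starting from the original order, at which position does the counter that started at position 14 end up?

28

Track the counter's position through each out-shuffle:
14 → 28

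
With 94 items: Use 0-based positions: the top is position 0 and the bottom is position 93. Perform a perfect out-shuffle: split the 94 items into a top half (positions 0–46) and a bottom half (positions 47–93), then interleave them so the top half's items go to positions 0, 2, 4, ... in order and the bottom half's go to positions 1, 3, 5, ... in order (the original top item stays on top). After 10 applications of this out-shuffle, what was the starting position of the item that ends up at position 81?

81

Work backwards from position 81, undoing one out-shuffle at a time:
81 ← 87 ← 90 ← 45 ← 69 ← 81 ← 87 ← 90 ← 45 ← 69 ← 81
So the item now at position 81 started at position 81.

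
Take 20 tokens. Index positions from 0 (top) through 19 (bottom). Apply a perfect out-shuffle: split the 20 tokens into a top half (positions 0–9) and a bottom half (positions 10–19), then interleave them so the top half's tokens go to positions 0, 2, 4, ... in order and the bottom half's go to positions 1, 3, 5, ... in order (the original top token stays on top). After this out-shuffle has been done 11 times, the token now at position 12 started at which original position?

Work backwards from position 12, undoing one out-shuffle at a time:
12 ← 6 ← 3 ← 11 ← 15 ← 17 ← 18 ← 9 ← 14 ← 7 ← 13 ← 16
So the token now at position 12 started at position 16.

16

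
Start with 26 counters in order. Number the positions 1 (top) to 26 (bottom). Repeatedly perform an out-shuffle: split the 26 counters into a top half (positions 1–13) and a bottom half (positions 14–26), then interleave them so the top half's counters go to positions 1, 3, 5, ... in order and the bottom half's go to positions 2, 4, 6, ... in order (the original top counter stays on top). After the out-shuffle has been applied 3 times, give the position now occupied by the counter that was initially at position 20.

3

Track the counter's position through each out-shuffle:
20 → 14 → 2 → 3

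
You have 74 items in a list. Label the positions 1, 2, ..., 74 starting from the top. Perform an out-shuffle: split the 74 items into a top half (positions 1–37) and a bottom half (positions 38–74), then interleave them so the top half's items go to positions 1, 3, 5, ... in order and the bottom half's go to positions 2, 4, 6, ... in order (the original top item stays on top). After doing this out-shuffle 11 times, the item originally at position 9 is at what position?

33

Track the item's position through each out-shuffle:
9 → 17 → 33 → 65 → 56 → 38 → 2 → 3 → 5 → 9 → 17 → 33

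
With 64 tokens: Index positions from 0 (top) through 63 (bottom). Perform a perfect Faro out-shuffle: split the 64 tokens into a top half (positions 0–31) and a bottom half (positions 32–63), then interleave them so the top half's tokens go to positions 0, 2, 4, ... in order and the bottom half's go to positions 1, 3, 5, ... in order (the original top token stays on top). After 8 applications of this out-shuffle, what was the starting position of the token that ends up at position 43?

Work backwards from position 43, undoing one out-shuffle at a time:
43 ← 53 ← 58 ← 29 ← 46 ← 23 ← 43 ← 53 ← 58
So the token now at position 43 started at position 58.

58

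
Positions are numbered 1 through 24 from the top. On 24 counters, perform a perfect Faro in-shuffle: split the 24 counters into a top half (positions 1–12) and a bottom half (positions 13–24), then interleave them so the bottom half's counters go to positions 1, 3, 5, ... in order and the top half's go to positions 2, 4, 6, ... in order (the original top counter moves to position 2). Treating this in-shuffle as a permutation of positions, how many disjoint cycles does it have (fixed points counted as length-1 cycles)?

Trace each unvisited position around until it returns:
(1 2 4 8 16 7 ... len 20) (5 10 20 15)
2 cycles in total.

2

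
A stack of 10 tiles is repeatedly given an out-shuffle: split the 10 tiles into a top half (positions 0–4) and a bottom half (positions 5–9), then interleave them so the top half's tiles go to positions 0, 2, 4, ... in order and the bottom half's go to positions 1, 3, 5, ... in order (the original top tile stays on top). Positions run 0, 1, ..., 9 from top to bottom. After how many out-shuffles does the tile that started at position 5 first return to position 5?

6

Follow position 5 under repeated out-shuffles:
5 → 1 → 2 → 4 → 8 → 7 → 5
It first returns after 6 out-shuffles.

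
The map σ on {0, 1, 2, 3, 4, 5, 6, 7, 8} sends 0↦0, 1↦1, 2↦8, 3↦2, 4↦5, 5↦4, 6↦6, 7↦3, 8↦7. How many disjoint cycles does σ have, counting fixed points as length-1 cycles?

Cycle decomposition: (0) (1) (2 8 7 3) (4 5) (6).
5 cycles.

5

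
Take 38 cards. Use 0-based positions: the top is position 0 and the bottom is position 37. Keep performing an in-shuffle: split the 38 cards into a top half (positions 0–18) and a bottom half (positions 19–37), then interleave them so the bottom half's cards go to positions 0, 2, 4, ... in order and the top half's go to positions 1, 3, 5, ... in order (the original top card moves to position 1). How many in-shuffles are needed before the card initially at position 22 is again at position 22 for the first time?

Follow position 22 under repeated in-shuffles:
22 → 6 → 13 → 27 → 16 → 33 → 28 → 18 → 37 → 36 → 34 → 30 → 22
It first returns after 12 in-shuffles.

12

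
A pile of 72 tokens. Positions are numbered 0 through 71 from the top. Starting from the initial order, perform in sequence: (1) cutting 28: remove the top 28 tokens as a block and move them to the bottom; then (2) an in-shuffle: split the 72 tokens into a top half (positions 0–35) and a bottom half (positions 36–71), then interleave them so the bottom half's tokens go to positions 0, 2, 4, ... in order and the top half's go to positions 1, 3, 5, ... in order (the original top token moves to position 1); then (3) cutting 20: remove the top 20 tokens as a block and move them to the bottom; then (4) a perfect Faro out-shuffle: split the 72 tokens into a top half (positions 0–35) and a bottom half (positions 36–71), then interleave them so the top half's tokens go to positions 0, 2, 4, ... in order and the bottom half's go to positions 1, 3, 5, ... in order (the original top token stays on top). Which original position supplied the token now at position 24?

8

Undo the operations in reverse order, starting from position 24:
  undo op 4 (out-shuffle, from top half): 24 ← 12
  undo op 3 (cut 20): 12 ← 32
  undo op 2 (in-shuffle, from bottom half): 32 ← 52
  undo op 1 (cut 28): 52 ← 8
So the token at position 24 came from original position 8.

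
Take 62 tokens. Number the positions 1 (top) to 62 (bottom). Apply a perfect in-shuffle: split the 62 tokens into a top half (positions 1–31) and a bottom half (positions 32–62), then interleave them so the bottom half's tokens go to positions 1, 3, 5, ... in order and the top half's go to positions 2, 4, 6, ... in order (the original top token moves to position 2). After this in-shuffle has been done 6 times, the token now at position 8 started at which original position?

8

Work backwards from position 8, undoing one in-shuffle at a time:
8 ← 4 ← 2 ← 1 ← 32 ← 16 ← 8
So the token now at position 8 started at position 8.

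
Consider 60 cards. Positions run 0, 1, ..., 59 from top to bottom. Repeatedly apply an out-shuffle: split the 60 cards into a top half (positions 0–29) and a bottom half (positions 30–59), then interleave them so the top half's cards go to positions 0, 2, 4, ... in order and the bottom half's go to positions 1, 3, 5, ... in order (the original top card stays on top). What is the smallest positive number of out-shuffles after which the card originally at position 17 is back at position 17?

58

Follow position 17 under repeated out-shuffles:
17 → 34 → 9 → 18 → 36 → 13 → 26 → 52 → ... → 17 (length 58)
It first returns after 58 out-shuffles.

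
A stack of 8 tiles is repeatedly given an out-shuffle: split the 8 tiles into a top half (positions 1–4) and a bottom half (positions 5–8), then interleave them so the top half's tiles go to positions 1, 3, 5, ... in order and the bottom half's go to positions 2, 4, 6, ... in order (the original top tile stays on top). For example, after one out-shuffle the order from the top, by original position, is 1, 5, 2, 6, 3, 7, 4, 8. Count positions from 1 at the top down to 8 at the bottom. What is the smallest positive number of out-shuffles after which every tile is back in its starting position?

The out-shuffle permutes the 8 positions with cycle lengths [1, 1, 3, 3].
Every tile is home exactly when every cycle has completed a whole number of laps, i.e. after lcm(1, 3) = 3 out-shuffles.

3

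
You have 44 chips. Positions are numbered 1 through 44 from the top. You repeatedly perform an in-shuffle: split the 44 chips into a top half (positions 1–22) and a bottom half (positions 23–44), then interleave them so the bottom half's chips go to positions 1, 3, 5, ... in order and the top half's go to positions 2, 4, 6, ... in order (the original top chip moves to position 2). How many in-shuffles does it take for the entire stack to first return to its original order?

The in-shuffle permutes the 44 positions with cycle lengths [2, 4, 4, 4, 6, 12, 12].
Every chip is home exactly when every cycle has completed a whole number of laps, i.e. after lcm(2, 4, 6, 12) = 12 in-shuffles.

12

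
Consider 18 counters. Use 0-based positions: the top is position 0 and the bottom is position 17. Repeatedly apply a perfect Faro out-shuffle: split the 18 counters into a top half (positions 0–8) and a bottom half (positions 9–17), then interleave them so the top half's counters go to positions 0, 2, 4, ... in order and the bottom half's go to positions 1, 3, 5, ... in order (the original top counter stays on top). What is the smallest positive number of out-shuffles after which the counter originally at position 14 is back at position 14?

8

Follow position 14 under repeated out-shuffles:
14 → 11 → 5 → 10 → 3 → 6 → 12 → 7 → 14
It first returns after 8 out-shuffles.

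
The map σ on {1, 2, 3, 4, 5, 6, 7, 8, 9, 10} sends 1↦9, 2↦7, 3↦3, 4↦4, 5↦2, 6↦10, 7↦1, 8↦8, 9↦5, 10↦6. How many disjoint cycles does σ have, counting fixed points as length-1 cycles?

Cycle decomposition: (1 9 5 2 7) (3) (4) (6 10) (8).
5 cycles.

5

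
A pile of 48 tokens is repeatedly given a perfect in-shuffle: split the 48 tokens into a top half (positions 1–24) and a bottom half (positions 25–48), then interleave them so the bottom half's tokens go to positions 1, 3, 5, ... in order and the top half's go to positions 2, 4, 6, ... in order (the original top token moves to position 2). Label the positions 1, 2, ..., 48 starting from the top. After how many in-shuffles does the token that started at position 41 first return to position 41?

Follow position 41 under repeated in-shuffles:
41 → 33 → 17 → 34 → 19 → 38 → 27 → 5 → ... → 41 (length 21)
It first returns after 21 in-shuffles.

21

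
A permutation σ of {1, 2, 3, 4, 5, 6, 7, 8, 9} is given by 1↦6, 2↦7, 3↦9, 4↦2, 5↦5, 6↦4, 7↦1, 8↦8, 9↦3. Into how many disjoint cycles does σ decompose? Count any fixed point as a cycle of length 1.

4

Cycle decomposition: (1 6 4 2 7) (3 9) (5) (8).
4 cycles.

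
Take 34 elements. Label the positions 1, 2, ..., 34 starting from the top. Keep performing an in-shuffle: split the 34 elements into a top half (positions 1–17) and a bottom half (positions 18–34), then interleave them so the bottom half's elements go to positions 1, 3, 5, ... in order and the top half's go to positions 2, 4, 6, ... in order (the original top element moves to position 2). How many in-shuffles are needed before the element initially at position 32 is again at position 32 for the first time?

Follow position 32 under repeated in-shuffles:
32 → 29 → 23 → 11 → 22 → 9 → 18 → 1 → 2 → 4 → 8 → 16 → 32
It first returns after 12 in-shuffles.

12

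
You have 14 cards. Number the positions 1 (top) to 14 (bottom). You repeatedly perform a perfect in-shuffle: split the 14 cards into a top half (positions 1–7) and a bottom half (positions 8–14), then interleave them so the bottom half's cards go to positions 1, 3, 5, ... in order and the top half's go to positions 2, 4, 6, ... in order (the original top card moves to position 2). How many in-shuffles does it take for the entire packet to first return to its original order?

The in-shuffle permutes the 14 positions with cycle lengths [2, 4, 4, 4].
Every card is home exactly when every cycle has completed a whole number of laps, i.e. after lcm(2, 4) = 4 in-shuffles.

4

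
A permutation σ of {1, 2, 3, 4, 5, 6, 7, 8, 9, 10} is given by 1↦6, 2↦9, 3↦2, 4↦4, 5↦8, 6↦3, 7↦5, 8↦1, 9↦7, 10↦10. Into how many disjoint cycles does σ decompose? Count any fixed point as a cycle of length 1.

Cycle decomposition: (1 6 3 2 9 7 5 8) (4) (10).
3 cycles.

3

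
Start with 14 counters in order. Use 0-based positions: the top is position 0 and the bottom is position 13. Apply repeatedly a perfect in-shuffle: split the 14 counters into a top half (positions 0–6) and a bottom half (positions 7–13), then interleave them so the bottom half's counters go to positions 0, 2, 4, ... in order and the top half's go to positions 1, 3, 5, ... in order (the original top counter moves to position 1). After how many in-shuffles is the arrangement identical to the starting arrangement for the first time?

The in-shuffle permutes the 14 positions with cycle lengths [2, 4, 4, 4].
Every counter is home exactly when every cycle has completed a whole number of laps, i.e. after lcm(2, 4) = 4 in-shuffles.

4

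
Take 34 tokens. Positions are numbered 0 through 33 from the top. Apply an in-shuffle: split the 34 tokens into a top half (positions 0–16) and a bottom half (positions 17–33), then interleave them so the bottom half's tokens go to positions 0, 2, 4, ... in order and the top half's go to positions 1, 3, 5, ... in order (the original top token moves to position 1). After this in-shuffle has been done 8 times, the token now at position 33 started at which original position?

Work backwards from position 33, undoing one in-shuffle at a time:
33 ← 16 ← 25 ← 12 ← 23 ← 11 ← 5 ← 2 ← 18
So the token now at position 33 started at position 18.

18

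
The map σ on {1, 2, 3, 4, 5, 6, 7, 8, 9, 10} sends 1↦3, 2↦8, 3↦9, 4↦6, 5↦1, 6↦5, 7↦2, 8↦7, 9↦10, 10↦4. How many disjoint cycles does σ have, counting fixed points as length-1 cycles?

Cycle decomposition: (1 3 9 10 4 6 5) (2 8 7).
2 cycles.

2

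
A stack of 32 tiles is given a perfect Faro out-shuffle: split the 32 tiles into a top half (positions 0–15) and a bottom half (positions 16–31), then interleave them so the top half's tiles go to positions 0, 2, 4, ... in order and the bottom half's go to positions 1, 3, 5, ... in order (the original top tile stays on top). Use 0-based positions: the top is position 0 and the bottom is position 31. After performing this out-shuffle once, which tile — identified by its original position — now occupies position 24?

Work backwards from position 24, undoing one out-shuffle at a time:
24 ← 12
So the tile now at position 24 started at position 12.

12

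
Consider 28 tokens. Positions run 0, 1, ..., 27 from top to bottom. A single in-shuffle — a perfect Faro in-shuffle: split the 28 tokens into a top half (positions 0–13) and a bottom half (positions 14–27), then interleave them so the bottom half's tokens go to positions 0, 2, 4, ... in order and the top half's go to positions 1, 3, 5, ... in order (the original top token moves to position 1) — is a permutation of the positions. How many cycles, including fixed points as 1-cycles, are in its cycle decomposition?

1

Trace each unvisited position around until it returns:
(0 1 3 7 15 2 ... len 28)
1 cycle in total.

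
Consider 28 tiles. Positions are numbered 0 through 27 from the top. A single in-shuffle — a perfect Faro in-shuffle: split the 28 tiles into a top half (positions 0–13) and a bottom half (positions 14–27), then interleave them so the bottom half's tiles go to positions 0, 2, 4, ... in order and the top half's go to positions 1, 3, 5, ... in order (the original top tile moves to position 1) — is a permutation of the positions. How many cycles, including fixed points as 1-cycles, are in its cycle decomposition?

Trace each unvisited position around until it returns:
(0 1 3 7 15 2 ... len 28)
1 cycle in total.

1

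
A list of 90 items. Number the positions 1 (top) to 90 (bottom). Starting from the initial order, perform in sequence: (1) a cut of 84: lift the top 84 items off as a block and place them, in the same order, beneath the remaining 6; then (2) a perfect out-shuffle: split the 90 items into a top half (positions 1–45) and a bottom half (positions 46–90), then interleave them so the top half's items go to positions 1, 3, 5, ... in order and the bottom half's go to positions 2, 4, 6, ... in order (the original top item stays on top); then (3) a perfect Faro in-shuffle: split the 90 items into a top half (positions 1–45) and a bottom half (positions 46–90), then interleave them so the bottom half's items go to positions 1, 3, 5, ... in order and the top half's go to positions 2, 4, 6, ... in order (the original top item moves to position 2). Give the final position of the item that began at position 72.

41

Track the item from position 72 forward through each operation:
  after op 1 (cut 84): 72 → 78
  after op 2 (out-shuffle): 78 → 66
  after op 3 (in-shuffle): 66 → 41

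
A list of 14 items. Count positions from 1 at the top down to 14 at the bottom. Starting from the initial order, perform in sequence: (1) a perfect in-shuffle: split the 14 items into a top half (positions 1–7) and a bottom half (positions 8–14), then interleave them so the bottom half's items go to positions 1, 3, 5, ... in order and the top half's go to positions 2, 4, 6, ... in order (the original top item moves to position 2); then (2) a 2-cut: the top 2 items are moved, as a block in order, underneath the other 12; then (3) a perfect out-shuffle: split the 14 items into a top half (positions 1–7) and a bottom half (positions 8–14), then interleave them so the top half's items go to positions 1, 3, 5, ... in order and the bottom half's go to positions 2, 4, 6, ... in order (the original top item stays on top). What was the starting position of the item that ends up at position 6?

Undo the operations in reverse order, starting from position 6:
  undo op 3 (out-shuffle, from bottom half): 6 ← 10
  undo op 2 (cut 2): 10 ← 12
  undo op 1 (in-shuffle, from top half): 12 ← 6
So the item at position 6 came from original position 6.

6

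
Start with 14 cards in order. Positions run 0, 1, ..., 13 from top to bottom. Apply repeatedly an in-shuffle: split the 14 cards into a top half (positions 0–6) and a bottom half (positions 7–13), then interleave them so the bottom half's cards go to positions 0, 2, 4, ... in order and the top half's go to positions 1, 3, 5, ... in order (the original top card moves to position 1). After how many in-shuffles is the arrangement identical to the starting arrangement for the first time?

The in-shuffle permutes the 14 positions with cycle lengths [2, 4, 4, 4].
Every card is home exactly when every cycle has completed a whole number of laps, i.e. after lcm(2, 4) = 4 in-shuffles.

4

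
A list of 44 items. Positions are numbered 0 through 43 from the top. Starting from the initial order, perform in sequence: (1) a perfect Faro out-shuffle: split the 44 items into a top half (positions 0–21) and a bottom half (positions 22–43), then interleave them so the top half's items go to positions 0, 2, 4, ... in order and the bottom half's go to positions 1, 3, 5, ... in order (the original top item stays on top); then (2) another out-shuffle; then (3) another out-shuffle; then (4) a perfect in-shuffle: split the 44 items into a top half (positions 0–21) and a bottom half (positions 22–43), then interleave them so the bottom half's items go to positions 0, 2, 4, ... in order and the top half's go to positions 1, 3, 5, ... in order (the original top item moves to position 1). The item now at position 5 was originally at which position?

Undo the operations in reverse order, starting from position 5:
  undo op 4 (in-shuffle, from top half): 5 ← 2
  undo op 3 (out-shuffle, from top half): 2 ← 1
  undo op 2 (out-shuffle, from bottom half): 1 ← 22
  undo op 1 (out-shuffle, from top half): 22 ← 11
So the item at position 5 came from original position 11.

11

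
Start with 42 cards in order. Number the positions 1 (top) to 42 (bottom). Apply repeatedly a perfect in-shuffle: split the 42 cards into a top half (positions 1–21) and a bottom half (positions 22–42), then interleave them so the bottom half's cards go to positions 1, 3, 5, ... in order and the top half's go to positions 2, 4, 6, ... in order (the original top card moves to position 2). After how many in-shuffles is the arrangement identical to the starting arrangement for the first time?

The in-shuffle permutes the 42 positions with cycle lengths [14, 14, 14].
Every card is home exactly when every cycle has completed a whole number of laps, i.e. after lcm(14) = 14 in-shuffles.

14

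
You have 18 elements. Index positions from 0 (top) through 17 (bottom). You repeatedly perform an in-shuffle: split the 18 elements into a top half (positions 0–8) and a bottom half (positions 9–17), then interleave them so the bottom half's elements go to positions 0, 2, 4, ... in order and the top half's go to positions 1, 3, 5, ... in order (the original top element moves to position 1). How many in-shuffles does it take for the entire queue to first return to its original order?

The in-shuffle permutes the 18 positions with cycle lengths [18].
Every element is home exactly when every cycle has completed a whole number of laps, i.e. after lcm(18) = 18 in-shuffles.

18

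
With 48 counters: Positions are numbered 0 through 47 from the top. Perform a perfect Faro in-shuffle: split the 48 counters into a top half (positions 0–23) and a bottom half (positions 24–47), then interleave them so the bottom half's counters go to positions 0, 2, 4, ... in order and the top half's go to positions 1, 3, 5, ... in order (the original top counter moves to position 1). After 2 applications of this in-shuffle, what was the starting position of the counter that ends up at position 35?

8

Work backwards from position 35, undoing one in-shuffle at a time:
35 ← 17 ← 8
So the counter now at position 35 started at position 8.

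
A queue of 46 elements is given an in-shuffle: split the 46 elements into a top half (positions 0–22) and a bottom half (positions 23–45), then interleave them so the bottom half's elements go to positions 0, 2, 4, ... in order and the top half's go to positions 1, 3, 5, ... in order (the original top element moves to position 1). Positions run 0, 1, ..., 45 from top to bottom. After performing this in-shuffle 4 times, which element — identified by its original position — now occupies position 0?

Work backwards from position 0, undoing one in-shuffle at a time:
0 ← 23 ← 11 ← 5 ← 2
So the element now at position 0 started at position 2.

2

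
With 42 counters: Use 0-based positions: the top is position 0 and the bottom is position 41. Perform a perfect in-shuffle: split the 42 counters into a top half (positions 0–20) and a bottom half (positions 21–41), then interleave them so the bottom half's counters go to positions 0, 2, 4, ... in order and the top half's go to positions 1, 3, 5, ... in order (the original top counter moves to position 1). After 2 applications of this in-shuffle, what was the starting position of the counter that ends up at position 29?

Work backwards from position 29, undoing one in-shuffle at a time:
29 ← 14 ← 28
So the counter now at position 29 started at position 28.

28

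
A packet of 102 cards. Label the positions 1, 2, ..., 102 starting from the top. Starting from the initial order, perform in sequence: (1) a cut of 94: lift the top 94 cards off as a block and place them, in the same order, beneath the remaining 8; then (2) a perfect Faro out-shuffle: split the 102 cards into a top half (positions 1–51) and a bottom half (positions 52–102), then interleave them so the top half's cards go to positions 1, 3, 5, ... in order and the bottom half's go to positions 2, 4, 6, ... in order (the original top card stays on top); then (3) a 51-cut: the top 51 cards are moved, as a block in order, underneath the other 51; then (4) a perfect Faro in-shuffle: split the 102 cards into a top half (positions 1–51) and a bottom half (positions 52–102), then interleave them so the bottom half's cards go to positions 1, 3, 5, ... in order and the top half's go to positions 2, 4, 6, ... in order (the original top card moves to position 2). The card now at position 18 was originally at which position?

73

Undo the operations in reverse order, starting from position 18:
  undo op 4 (in-shuffle, from top half): 18 ← 9
  undo op 3 (cut 51): 9 ← 60
  undo op 2 (out-shuffle, from bottom half): 60 ← 81
  undo op 1 (cut 94): 81 ← 73
So the card at position 18 came from original position 73.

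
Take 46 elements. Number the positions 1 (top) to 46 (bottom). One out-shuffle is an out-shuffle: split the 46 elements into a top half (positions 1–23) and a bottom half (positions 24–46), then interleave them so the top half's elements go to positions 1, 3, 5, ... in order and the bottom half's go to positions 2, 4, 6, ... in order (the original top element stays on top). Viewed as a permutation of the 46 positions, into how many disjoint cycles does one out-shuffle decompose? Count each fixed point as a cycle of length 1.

Trace each unvisited position around until it returns:
(1) (2 3 5 9 17 33 ... len 12) (4 7 13 25) (6 11 21 41 36 26) (8 15 29 12 23 45 ... len 12) (10 19 37 28) (16 31) (22 43 40 34) ... plus 1 more
9 cycles in total.

9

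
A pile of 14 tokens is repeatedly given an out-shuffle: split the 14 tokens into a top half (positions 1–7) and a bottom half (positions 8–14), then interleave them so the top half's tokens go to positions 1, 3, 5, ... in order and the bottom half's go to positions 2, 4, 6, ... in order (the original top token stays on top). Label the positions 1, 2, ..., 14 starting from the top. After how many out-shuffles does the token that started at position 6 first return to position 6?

12

Follow position 6 under repeated out-shuffles:
6 → 11 → 8 → 2 → 3 → 5 → 9 → 4 → 7 → 13 → 12 → 10 → 6
It first returns after 12 out-shuffles.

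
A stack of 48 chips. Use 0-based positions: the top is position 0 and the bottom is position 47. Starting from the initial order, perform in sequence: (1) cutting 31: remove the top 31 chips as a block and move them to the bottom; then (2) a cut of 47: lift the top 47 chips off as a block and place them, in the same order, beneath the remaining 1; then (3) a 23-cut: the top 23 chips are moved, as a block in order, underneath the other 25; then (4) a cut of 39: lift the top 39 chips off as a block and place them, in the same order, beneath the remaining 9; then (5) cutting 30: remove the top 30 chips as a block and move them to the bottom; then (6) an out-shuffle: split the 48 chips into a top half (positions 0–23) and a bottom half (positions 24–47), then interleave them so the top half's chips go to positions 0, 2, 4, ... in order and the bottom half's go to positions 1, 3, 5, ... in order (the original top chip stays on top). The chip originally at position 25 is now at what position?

Track the chip from position 25 forward through each operation:
  after op 1 (cut 31): 25 → 42
  after op 2 (cut 47): 42 → 43
  after op 3 (cut 23): 43 → 20
  after op 4 (cut 39): 20 → 29
  after op 5 (cut 30): 29 → 47
  after op 6 (out-shuffle): 47 → 47

47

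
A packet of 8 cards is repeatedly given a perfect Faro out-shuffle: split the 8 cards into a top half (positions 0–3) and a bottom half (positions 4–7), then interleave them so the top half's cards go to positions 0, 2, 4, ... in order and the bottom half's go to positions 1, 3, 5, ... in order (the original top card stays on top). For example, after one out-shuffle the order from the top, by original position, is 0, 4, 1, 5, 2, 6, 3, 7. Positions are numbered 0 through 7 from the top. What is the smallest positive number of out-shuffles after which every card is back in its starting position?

The out-shuffle permutes the 8 positions with cycle lengths [1, 1, 3, 3].
Every card is home exactly when every cycle has completed a whole number of laps, i.e. after lcm(1, 3) = 3 out-shuffles.

3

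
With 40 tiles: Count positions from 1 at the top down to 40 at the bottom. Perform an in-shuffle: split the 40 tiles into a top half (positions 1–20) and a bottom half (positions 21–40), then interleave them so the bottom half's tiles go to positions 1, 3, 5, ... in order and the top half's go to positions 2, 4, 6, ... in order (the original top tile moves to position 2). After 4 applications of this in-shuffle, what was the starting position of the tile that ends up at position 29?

30

Work backwards from position 29, undoing one in-shuffle at a time:
29 ← 35 ← 38 ← 19 ← 30
So the tile now at position 29 started at position 30.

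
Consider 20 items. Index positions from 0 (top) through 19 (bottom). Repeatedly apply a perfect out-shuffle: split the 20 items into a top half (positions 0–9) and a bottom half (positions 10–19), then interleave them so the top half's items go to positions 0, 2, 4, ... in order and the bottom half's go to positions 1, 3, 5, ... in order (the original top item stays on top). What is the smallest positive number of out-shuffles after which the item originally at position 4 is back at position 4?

18

Follow position 4 under repeated out-shuffles:
4 → 8 → 16 → 13 → 7 → 14 → 9 → 18 → 17 → 15 → 11 → 3 → 6 → 12 → 5 → 10 → 1 → 2 → 4
It first returns after 18 out-shuffles.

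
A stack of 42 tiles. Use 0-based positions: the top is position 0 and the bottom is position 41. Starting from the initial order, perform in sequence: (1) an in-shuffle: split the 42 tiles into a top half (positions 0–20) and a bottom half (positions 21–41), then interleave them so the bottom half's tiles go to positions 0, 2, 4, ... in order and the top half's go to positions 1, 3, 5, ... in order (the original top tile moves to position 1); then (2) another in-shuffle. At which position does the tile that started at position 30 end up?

37

Track the tile from position 30 forward through each operation:
  after op 1 (in-shuffle): 30 → 18
  after op 2 (in-shuffle): 18 → 37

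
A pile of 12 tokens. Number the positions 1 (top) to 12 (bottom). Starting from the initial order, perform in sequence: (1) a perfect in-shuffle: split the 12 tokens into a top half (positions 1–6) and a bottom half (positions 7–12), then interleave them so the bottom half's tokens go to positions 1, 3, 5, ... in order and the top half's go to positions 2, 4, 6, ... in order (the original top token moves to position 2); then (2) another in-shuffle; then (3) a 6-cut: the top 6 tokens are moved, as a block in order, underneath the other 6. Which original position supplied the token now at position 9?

4

Undo the operations in reverse order, starting from position 9:
  undo op 3 (cut 6): 9 ← 3
  undo op 2 (in-shuffle, from bottom half): 3 ← 8
  undo op 1 (in-shuffle, from top half): 8 ← 4
So the token at position 9 came from original position 4.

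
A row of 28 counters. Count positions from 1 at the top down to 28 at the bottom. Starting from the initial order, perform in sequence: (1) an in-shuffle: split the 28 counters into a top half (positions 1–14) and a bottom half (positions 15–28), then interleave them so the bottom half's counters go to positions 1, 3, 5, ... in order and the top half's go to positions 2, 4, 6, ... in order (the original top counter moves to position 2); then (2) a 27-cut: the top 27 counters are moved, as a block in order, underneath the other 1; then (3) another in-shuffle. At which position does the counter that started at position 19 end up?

20

Track the counter from position 19 forward through each operation:
  after op 1 (in-shuffle): 19 → 9
  after op 2 (cut 27): 9 → 10
  after op 3 (in-shuffle): 10 → 20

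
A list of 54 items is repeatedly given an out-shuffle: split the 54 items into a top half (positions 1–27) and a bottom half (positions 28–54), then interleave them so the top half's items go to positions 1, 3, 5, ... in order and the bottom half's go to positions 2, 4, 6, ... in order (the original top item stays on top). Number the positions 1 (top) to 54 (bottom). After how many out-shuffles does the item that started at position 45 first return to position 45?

Follow position 45 under repeated out-shuffles:
45 → 36 → 18 → 35 → 16 → 31 → 8 → 15 → ... → 45 (length 52)
It first returns after 52 out-shuffles.

52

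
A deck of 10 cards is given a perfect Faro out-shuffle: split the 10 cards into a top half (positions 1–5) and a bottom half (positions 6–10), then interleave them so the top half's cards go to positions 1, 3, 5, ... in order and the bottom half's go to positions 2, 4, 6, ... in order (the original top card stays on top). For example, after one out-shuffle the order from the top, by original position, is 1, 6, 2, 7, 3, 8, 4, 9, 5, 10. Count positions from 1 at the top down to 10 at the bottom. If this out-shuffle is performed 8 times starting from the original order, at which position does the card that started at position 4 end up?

Track the card's position through each out-shuffle:
4 → 7 → 4 → 7 → 4 → 7 → 4 → 7 → 4

4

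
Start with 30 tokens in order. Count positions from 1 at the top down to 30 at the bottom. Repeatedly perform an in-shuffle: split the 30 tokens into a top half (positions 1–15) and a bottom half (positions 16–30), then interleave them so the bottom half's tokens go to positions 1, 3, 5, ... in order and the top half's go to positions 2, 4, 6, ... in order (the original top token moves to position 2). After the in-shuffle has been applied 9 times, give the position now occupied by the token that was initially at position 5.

Track the token's position through each in-shuffle:
5 → 10 → 20 → 9 → 18 → 5 → 10 → 20 → 9 → 18

18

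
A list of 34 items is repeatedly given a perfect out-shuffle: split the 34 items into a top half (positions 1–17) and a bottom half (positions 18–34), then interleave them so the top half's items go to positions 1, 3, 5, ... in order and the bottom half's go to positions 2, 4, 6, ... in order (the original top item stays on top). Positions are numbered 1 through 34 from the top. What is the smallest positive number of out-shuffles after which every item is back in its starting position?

The out-shuffle permutes the 34 positions with cycle lengths [1, 1, 2, 10, 10, 10].
Every item is home exactly when every cycle has completed a whole number of laps, i.e. after lcm(1, 2, 10) = 10 out-shuffles.

10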